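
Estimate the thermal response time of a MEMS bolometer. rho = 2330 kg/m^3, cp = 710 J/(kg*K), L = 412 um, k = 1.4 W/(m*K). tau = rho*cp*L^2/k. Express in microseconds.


Step 1: Convert L to m: L = 412e-6 m
Step 2: L^2 = (412e-6)^2 = 1.69744e-07 m^2
Step 3: tau = 2330 * 710 * 1.69744e-07 / 1.4 = 2.0057678514e-01 s
Step 4: Convert to microseconds (multiply by 1e6).
tau = 200576.785 us


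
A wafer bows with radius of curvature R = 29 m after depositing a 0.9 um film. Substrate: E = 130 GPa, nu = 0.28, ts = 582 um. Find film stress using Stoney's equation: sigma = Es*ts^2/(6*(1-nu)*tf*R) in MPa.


Step 1: Compute numerator: Es * ts^2 = 130 * 582^2 = 44034120 (GPa*um^2)
Step 2: Compute denominator (R in um): 6*(1-nu)*tf*R = 6*0.72*0.9*29e6 = 112752000.0 (um^2)
Step 3: sigma (GPa) = 44034120 / 112752000.0 = 3.9054e-01 GPa
Step 4: Convert to MPa (x1000): sigma = 390.5 MPa


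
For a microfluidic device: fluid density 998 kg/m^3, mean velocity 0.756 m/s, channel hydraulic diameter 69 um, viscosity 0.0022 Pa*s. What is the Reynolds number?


Step 1: Convert Dh to meters: Dh = 69e-6 m
Step 2: Re = rho * v * Dh / mu
Re = 998 * 0.756 * 69e-6 / 0.0022
Re = 23.663


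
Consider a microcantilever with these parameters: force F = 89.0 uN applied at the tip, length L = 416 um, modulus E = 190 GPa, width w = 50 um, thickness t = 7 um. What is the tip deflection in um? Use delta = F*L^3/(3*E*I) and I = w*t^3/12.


Step 1: Calculate the second moment of area.
I = w * t^3 / 12 = 50 * 7^3 / 12 = 1429.1667 um^4
Step 2: Convert E to consistent units (1 GPa = 1000 uN/um^2).
E = 190 GPa = 190000 uN/um^2
Step 3: Calculate tip deflection.
delta = F * L^3 / (3 * E * I)
delta = 89.0 * 416^3 / (3 * 190000 * 1429.1667)
delta = 7.8652 um


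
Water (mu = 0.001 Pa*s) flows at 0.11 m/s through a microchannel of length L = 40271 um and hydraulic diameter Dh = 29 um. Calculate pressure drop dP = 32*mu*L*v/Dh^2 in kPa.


Step 1: Convert to SI: L = 40271e-6 m, Dh = 29e-6 m
Step 2: dP = 32 * 0.001 * 40271e-6 * 0.11 / (29e-6)^2
Step 3: dP = 168554.01 Pa
Step 4: Convert to kPa: dP = 168.55 kPa


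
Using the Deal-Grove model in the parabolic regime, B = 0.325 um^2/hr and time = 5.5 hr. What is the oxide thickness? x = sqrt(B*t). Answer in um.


Step 1: Compute B*t = 0.325 * 5.5 = 1.7875
Step 2: x = sqrt(1.7875)
x = 1.337 um


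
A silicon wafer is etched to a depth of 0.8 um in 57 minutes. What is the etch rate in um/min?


Step 1: Etch rate = depth / time
Step 2: rate = 0.8 / 57
rate = 0.014 um/min


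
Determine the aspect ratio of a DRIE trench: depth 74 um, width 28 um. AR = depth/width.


Step 1: AR = depth / width
Step 2: AR = 74 / 28
AR = 2.6


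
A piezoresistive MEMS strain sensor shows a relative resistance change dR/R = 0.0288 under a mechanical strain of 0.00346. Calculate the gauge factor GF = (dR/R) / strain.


Step 1: Identify values.
dR/R = 0.0288, strain = 0.00346
Step 2: GF = (dR/R) / strain = 0.0288 / 0.00346
GF = 8.3


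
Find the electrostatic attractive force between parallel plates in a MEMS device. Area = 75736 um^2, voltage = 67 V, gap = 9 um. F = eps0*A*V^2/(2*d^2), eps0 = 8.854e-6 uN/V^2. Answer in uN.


Step 1: Identify parameters.
eps0 = 8.854e-6 uN/V^2, A = 75736 um^2, V = 67 V, d = 9 um
Step 2: Compute V^2 = 67^2 = 4489
Step 3: Compute d^2 = 9^2 = 81
Step 4: F = 0.5 * 8.854e-6 * 75736 * 4489 / 81
F = 18.581 uN


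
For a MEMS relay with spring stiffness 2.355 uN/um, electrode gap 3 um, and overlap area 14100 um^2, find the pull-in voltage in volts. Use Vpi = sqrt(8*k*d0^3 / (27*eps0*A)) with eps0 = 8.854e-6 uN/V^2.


Step 1: Compute numerator: 8 * k * d0^3 = 8 * 2.355 * 3^3 = 508.68
Step 2: Compute denominator: 27 * eps0 * A = 27 * 8.854e-6 * 14100 = 3.370718
Step 3: Vpi = sqrt(508.68 / 3.370718)
Vpi = 12.28 V


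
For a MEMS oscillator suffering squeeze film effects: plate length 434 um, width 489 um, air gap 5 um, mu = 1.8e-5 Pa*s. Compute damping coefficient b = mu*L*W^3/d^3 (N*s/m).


Step 1: Convert to SI.
L = 434e-6 m, W = 489e-6 m, d = 5e-6 m
Step 2: W^3 = (489e-6)^3 = 1.17e-10 m^3
Step 3: d^3 = (5e-6)^3 = 1.25e-16 m^3
Step 4: b = 1.8e-5 * 434e-6 * 1.17e-10 / 1.25e-16
b = 7.31e-03 N*s/m


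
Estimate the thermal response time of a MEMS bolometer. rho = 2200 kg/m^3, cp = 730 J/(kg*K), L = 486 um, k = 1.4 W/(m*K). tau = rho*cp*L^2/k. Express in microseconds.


Step 1: Convert L to m: L = 486e-6 m
Step 2: L^2 = (486e-6)^2 = 2.36196e-07 m^2
Step 3: tau = 2200 * 730 * 2.36196e-07 / 1.4 = 2.7095055429e-01 s
Step 4: Convert to microseconds (multiply by 1e6).
tau = 270950.554 us


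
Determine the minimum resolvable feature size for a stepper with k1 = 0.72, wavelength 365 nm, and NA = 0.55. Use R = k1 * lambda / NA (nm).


Step 1: Identify values: k1 = 0.72, lambda = 365 nm, NA = 0.55
Step 2: R = k1 * lambda / NA
R = 0.72 * 365 / 0.55
R = 477.8 nm


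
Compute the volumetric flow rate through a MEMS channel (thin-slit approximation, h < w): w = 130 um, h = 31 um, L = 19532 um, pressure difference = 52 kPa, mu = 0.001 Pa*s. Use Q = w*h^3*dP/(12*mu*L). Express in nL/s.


Step 1: Convert all dimensions to SI (meters).
w = 130e-6 m, h = 31e-6 m, L = 19532e-6 m, dP = 52e3 Pa
Step 2: Q = w * h^3 * dP / (12 * mu * L)
Q = 130e-6 * (31e-6)^3 * 52e3 / (12 * 0.001 * 19532e-6) = 8.5921889e-10 m^3/s
Step 3: Convert Q from m^3/s to nL/s (1 m^3 = 1e12 nL, so multiply by 1e12).
Q = 859.219 nL/s


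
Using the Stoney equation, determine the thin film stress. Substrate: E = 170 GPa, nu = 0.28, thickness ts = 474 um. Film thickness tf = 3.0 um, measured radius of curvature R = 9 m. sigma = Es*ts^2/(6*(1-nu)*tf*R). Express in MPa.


Step 1: Compute numerator: Es * ts^2 = 170 * 474^2 = 38194920 (GPa*um^2)
Step 2: Compute denominator (R in um): 6*(1-nu)*tf*R = 6*0.72*3.0*9e6 = 116640000.0 (um^2)
Step 3: sigma (GPa) = 38194920 / 116640000.0 = 3.2746e-01 GPa
Step 4: Convert to MPa (x1000): sigma = 327.5 MPa


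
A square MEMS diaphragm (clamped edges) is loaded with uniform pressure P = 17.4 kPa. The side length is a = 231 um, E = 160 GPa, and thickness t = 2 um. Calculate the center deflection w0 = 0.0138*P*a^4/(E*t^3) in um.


Step 1: Convert pressure to compatible units (E is in GPa, so P in GPa).
P = 17.4 kPa = 17.4e-6 GPa
Step 2: Compute numerator: 0.0138 * P * a^4.
a^4 = 231^4 = 2847396321
numerator = 0.0138 * 17.4e-6 * 2847396321 = 6.83717e+02
Step 3: Compute denominator: E * t^3 = 160 * 2^3 = 1280
Step 4: w0 = numerator / denominator = 6.83717e+02 / 1280 = 0.5342 um


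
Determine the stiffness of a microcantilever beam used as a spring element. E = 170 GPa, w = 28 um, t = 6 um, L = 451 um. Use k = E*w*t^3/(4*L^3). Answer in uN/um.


Step 1: Convert E to consistent units (1 GPa = 1000 uN/um^2).
E = 170 GPa = 170000 uN/um^2
Step 2: Compute t^3 = 6^3 = 216
Step 3: Compute L^3 = 451^3 = 91733851
Step 4: k = 170000 * 28 * 216 / (4 * 91733851)
k = 2.802 uN/um


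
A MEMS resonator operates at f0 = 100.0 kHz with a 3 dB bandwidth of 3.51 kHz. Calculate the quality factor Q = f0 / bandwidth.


Step 1: Q = f0 / bandwidth
Step 2: Q = 100.0 / 3.51
Q = 28.5


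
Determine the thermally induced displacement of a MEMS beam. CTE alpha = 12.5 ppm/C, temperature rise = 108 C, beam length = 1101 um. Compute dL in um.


Step 1: Convert CTE: alpha = 12.5 ppm/C = 12.5e-6 /C
Step 2: dL = 12.5e-6 * 108 * 1101
dL = 1.4863 um


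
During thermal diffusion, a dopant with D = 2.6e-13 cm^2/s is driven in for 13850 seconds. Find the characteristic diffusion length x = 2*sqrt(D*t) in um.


Step 1: Compute D*t = 2.6e-13 * 13850 = 3.601e-09 cm^2
Step 2: sqrt(D*t) = 6.001e-05 cm
Step 3: x = 2 * 6.001e-05 cm = 1.2002e-04 cm
Step 4: Convert to um (1 cm = 1e4 um): x = 1.2 um


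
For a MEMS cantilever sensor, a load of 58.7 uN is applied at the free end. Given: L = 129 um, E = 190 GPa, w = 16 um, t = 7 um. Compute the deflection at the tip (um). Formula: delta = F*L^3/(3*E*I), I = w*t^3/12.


Step 1: Calculate the second moment of area.
I = w * t^3 / 12 = 16 * 7^3 / 12 = 457.3333 um^4
Step 2: Convert E to consistent units (1 GPa = 1000 uN/um^2).
E = 190 GPa = 190000 uN/um^2
Step 3: Calculate tip deflection.
delta = F * L^3 / (3 * E * I)
delta = 58.7 * 129^3 / (3 * 190000 * 457.3333)
delta = 0.4834 um


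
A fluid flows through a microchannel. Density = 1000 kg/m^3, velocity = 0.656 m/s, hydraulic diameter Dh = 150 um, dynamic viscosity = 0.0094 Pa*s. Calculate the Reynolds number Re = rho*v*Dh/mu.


Step 1: Convert Dh to meters: Dh = 150e-6 m
Step 2: Re = rho * v * Dh / mu
Re = 1000 * 0.656 * 150e-6 / 0.0094
Re = 10.468


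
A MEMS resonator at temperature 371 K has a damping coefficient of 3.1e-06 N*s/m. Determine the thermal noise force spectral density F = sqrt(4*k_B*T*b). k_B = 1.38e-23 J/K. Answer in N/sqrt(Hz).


Step 1: Compute 4 * k_B * T * b
= 4 * 1.38e-23 * 371 * 3.1e-06
= 6.3486e-26 N^2/Hz
Step 2: F_noise = sqrt(6.3486e-26)
F_noise = 2.52e-13 N/sqrt(Hz)


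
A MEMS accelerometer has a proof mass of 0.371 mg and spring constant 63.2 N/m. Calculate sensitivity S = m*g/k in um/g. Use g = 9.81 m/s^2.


Step 1: Convert mass: m = 0.371 mg = 3.71e-07 kg
Step 2: S = m * g / k = 3.71e-07 * 9.81 / 63.2
Step 3: S = 5.76e-08 m/g
Step 4: Convert to um/g: S = 0.058 um/g


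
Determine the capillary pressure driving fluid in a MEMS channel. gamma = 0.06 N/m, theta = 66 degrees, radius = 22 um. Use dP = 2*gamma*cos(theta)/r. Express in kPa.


Step 1: cos(66 deg) = 0.4067
Step 2: Convert r to m: r = 22e-6 m
Step 3: dP = 2 * 0.06 * 0.4067 / 22e-6 = 2218.4 Pa
Step 4: Convert Pa to kPa (divide by 1000).
dP = 2.22 kPa


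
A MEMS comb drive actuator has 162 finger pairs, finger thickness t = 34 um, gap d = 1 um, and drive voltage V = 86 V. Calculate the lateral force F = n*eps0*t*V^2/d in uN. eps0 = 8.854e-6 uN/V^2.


Step 1: Parameters: n=162, eps0=8.854e-6 uN/V^2, t=34 um, V=86 V, d=1 um
Step 2: V^2 = 7396
Step 3: F = 162 * 8.854e-6 * 34 * 7396 / 1
F = 360.687 uN


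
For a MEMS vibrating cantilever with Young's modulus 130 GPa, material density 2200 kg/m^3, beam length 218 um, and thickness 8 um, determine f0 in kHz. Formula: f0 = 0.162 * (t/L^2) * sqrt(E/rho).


Step 1: Convert units to SI.
t_SI = 8e-6 m, L_SI = 218e-6 m
Step 2: Calculate sqrt(E/rho).
sqrt(130e9 / 2200) = 7687.06 m/s
Step 3: Compute f0.
f0 = 0.162 * 8e-6 / (218e-6)^2 * 7687.06 = 209629.4 Hz = 209.63 kHz


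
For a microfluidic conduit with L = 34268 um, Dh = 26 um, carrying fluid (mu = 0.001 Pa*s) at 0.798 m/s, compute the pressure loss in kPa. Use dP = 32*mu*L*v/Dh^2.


Step 1: Convert to SI: L = 34268e-6 m, Dh = 26e-6 m
Step 2: dP = 32 * 0.001 * 34268e-6 * 0.798 / (26e-6)^2
Step 3: dP = 1294478.77 Pa
Step 4: Convert to kPa: dP = 1294.48 kPa


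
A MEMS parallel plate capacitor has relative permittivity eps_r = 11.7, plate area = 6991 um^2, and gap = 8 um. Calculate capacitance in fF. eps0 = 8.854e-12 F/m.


Step 1: Convert area to m^2: A = 6991e-12 m^2
Step 2: Convert gap to m: d = 8e-6 m
Step 3: C = eps0 * eps_r * A / d
C = 8.854e-12 * 11.7 * 6991e-12 / 8e-6
Step 4: Convert to fF (multiply by 1e15).
C = 90.53 fF


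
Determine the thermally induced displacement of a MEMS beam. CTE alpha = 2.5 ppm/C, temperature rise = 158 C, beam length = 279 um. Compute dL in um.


Step 1: Convert CTE: alpha = 2.5 ppm/C = 2.5e-6 /C
Step 2: dL = 2.5e-6 * 158 * 279
dL = 0.1102 um


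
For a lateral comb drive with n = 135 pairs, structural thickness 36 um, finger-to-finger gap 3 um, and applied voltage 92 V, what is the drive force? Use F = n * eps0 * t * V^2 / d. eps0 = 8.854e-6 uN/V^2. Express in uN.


Step 1: Parameters: n=135, eps0=8.854e-6 uN/V^2, t=36 um, V=92 V, d=3 um
Step 2: V^2 = 8464
Step 3: F = 135 * 8.854e-6 * 36 * 8464 / 3
F = 121.403 uN


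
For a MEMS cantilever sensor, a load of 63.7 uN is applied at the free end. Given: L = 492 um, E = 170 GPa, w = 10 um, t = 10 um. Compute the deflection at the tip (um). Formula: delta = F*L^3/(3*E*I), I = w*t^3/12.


Step 1: Calculate the second moment of area.
I = w * t^3 / 12 = 10 * 10^3 / 12 = 833.3333 um^4
Step 2: Convert E to consistent units (1 GPa = 1000 uN/um^2).
E = 170 GPa = 170000 uN/um^2
Step 3: Calculate tip deflection.
delta = F * L^3 / (3 * E * I)
delta = 63.7 * 492^3 / (3 * 170000 * 833.3333)
delta = 17.8503 um


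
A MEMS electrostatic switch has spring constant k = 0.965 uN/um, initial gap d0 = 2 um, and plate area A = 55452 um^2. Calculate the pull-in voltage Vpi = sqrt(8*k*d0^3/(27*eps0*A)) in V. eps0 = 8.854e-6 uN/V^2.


Step 1: Compute numerator: 8 * k * d0^3 = 8 * 0.965 * 2^3 = 61.76
Step 2: Compute denominator: 27 * eps0 * A = 27 * 8.854e-6 * 55452 = 13.256244
Step 3: Vpi = sqrt(61.76 / 13.256244)
Vpi = 2.16 V


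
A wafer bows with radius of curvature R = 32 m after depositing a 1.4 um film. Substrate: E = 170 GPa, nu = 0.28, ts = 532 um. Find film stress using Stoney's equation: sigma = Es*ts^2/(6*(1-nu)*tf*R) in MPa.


Step 1: Compute numerator: Es * ts^2 = 170 * 532^2 = 48114080 (GPa*um^2)
Step 2: Compute denominator (R in um): 6*(1-nu)*tf*R = 6*0.72*1.4*32e6 = 193536000.0 (um^2)
Step 3: sigma (GPa) = 48114080 / 193536000.0 = 2.48605e-01 GPa
Step 4: Convert to MPa (x1000): sigma = 248.6 MPa


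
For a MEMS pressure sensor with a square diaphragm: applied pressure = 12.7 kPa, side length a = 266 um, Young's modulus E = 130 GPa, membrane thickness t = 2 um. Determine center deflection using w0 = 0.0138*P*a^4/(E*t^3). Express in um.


Step 1: Convert pressure to compatible units (E is in GPa, so P in GPa).
P = 12.7 kPa = 12.7e-6 GPa
Step 2: Compute numerator: 0.0138 * P * a^4.
a^4 = 266^4 = 5006411536
numerator = 0.0138 * 12.7e-6 * 5006411536 = 8.77424e+02
Step 3: Compute denominator: E * t^3 = 130 * 2^3 = 1040
Step 4: w0 = numerator / denominator = 8.77424e+02 / 1040 = 0.8437 um


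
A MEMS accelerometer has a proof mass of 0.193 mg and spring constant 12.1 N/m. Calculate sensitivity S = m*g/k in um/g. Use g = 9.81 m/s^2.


Step 1: Convert mass: m = 0.193 mg = 1.93e-07 kg
Step 2: S = m * g / k = 1.93e-07 * 9.81 / 12.1
Step 3: S = 1.56e-07 m/g
Step 4: Convert to um/g: S = 0.156 um/g


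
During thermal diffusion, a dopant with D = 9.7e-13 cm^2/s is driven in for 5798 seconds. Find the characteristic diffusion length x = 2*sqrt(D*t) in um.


Step 1: Compute D*t = 9.7e-13 * 5798 = 5.62406e-09 cm^2
Step 2: sqrt(D*t) = 7.499e-05 cm
Step 3: x = 2 * 7.499e-05 cm = 1.4998e-04 cm
Step 4: Convert to um (1 cm = 1e4 um): x = 1.5 um


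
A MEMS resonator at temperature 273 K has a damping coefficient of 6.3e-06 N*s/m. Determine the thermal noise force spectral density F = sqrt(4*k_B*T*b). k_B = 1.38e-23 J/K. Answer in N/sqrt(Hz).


Step 1: Compute 4 * k_B * T * b
= 4 * 1.38e-23 * 273 * 6.3e-06
= 9.4938e-26 N^2/Hz
Step 2: F_noise = sqrt(9.4938e-26)
F_noise = 3.08e-13 N/sqrt(Hz)


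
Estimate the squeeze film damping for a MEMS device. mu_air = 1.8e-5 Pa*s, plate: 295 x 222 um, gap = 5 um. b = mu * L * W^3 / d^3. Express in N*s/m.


Step 1: Convert to SI.
L = 295e-6 m, W = 222e-6 m, d = 5e-6 m
Step 2: W^3 = (222e-6)^3 = 1.09e-11 m^3
Step 3: d^3 = (5e-6)^3 = 1.25e-16 m^3
Step 4: b = 1.8e-5 * 295e-6 * 1.09e-11 / 1.25e-16
b = 4.65e-04 N*s/m


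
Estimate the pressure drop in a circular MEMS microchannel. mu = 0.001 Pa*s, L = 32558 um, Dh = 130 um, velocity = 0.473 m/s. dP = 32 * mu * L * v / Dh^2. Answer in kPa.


Step 1: Convert to SI: L = 32558e-6 m, Dh = 130e-6 m
Step 2: dP = 32 * 0.001 * 32558e-6 * 0.473 / (130e-6)^2
Step 3: dP = 29159.64 Pa
Step 4: Convert to kPa: dP = 29.16 kPa


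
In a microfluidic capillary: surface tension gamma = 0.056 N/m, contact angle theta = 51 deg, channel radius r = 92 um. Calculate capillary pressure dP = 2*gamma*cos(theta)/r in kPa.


Step 1: cos(51 deg) = 0.6293
Step 2: Convert r to m: r = 92e-6 m
Step 3: dP = 2 * 0.056 * 0.6293 / 92e-6 = 766.1 Pa
Step 4: Convert Pa to kPa (divide by 1000).
dP = 0.77 kPa


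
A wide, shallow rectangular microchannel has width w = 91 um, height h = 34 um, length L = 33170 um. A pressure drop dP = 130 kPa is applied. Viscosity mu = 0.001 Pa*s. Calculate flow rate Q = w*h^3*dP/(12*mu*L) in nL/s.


Step 1: Convert all dimensions to SI (meters).
w = 91e-6 m, h = 34e-6 m, L = 33170e-6 m, dP = 130e3 Pa
Step 2: Q = w * h^3 * dP / (12 * mu * L)
Q = 91e-6 * (34e-6)^3 * 130e3 / (12 * 0.001 * 33170e-6) = 1.1681397e-09 m^3/s
Step 3: Convert Q from m^3/s to nL/s (1 m^3 = 1e12 nL, so multiply by 1e12).
Q = 1168.14 nL/s


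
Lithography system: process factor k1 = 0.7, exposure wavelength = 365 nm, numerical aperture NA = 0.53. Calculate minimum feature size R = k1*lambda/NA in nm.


Step 1: Identify values: k1 = 0.7, lambda = 365 nm, NA = 0.53
Step 2: R = k1 * lambda / NA
R = 0.7 * 365 / 0.53
R = 482.1 nm


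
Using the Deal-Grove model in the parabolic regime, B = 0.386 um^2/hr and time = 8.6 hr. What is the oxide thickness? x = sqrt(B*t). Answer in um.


Step 1: Compute B*t = 0.386 * 8.6 = 3.3196
Step 2: x = sqrt(3.3196)
x = 1.822 um


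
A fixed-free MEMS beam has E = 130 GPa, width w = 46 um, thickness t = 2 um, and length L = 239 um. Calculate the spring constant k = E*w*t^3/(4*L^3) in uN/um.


Step 1: Convert E to consistent units (1 GPa = 1000 uN/um^2).
E = 130 GPa = 130000 uN/um^2
Step 2: Compute t^3 = 2^3 = 8
Step 3: Compute L^3 = 239^3 = 13651919
Step 4: k = 130000 * 46 * 8 / (4 * 13651919)
k = 0.8761 uN/um


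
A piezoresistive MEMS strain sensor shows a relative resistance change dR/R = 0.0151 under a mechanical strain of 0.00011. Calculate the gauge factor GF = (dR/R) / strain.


Step 1: Identify values.
dR/R = 0.0151, strain = 0.00011
Step 2: GF = (dR/R) / strain = 0.0151 / 0.00011
GF = 137.3


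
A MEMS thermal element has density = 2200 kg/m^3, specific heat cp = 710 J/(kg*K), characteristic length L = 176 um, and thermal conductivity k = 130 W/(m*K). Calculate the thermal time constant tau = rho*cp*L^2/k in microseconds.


Step 1: Convert L to m: L = 176e-6 m
Step 2: L^2 = (176e-6)^2 = 3.0976e-08 m^2
Step 3: tau = 2200 * 710 * 3.0976e-08 / 130 = 3.7218855e-04 s
Step 4: Convert to microseconds (multiply by 1e6).
tau = 372.189 us


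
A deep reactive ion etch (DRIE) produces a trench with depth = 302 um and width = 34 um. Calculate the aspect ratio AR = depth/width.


Step 1: AR = depth / width
Step 2: AR = 302 / 34
AR = 8.9


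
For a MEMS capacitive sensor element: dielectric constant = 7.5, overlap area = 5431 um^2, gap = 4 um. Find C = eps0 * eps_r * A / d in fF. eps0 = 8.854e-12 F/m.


Step 1: Convert area to m^2: A = 5431e-12 m^2
Step 2: Convert gap to m: d = 4e-6 m
Step 3: C = eps0 * eps_r * A / d
C = 8.854e-12 * 7.5 * 5431e-12 / 4e-6
Step 4: Convert to fF (multiply by 1e15).
C = 90.16 fF


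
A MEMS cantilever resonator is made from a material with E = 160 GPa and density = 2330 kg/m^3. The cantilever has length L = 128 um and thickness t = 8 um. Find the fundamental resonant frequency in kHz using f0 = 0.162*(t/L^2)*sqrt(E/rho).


Step 1: Convert units to SI.
t_SI = 8e-6 m, L_SI = 128e-6 m
Step 2: Calculate sqrt(E/rho).
sqrt(160e9 / 2330) = 8286.71 m/s
Step 3: Compute f0.
f0 = 0.162 * 8e-6 / (128e-6)^2 * 8286.71 = 655491.7 Hz = 655.49 kHz


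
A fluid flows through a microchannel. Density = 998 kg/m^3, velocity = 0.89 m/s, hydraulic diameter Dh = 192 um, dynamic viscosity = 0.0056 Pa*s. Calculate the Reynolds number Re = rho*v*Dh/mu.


Step 1: Convert Dh to meters: Dh = 192e-6 m
Step 2: Re = rho * v * Dh / mu
Re = 998 * 0.89 * 192e-6 / 0.0056
Re = 30.453


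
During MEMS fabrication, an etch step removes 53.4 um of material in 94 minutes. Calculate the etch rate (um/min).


Step 1: Etch rate = depth / time
Step 2: rate = 53.4 / 94
rate = 0.568 um/min


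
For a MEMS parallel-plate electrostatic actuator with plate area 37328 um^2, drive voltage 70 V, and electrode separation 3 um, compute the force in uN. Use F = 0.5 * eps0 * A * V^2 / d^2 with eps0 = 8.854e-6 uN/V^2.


Step 1: Identify parameters.
eps0 = 8.854e-6 uN/V^2, A = 37328 um^2, V = 70 V, d = 3 um
Step 2: Compute V^2 = 70^2 = 4900
Step 3: Compute d^2 = 3^2 = 9
Step 4: F = 0.5 * 8.854e-6 * 37328 * 4900 / 9
F = 89.97 uN


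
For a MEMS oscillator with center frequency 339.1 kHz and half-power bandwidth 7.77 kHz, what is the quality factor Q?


Step 1: Q = f0 / bandwidth
Step 2: Q = 339.1 / 7.77
Q = 43.6


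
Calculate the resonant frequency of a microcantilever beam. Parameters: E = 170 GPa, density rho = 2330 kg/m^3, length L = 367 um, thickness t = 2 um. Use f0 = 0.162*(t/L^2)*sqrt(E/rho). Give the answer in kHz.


Step 1: Convert units to SI.
t_SI = 2e-6 m, L_SI = 367e-6 m
Step 2: Calculate sqrt(E/rho).
sqrt(170e9 / 2330) = 8541.74 m/s
Step 3: Compute f0.
f0 = 0.162 * 2e-6 / (367e-6)^2 * 8541.74 = 20547.5 Hz = 20.55 kHz


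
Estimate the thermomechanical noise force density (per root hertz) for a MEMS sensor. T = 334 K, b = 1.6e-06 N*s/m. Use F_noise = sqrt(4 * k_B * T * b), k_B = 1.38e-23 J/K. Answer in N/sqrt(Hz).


Step 1: Compute 4 * k_B * T * b
= 4 * 1.38e-23 * 334 * 1.6e-06
= 2.9499e-26 N^2/Hz
Step 2: F_noise = sqrt(2.9499e-26)
F_noise = 1.72e-13 N/sqrt(Hz)


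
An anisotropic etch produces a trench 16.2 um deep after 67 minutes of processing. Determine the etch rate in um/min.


Step 1: Etch rate = depth / time
Step 2: rate = 16.2 / 67
rate = 0.242 um/min


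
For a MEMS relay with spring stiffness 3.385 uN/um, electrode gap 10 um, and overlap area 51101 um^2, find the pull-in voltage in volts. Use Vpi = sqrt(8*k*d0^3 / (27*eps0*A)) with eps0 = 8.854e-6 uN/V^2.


Step 1: Compute numerator: 8 * k * d0^3 = 8 * 3.385 * 10^3 = 27080.0
Step 2: Compute denominator: 27 * eps0 * A = 27 * 8.854e-6 * 51101 = 12.216103
Step 3: Vpi = sqrt(27080.0 / 12.216103)
Vpi = 47.08 V


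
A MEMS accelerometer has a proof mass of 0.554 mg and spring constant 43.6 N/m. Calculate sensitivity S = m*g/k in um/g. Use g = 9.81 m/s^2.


Step 1: Convert mass: m = 0.554 mg = 5.54e-07 kg
Step 2: S = m * g / k = 5.54e-07 * 9.81 / 43.6
Step 3: S = 1.25e-07 m/g
Step 4: Convert to um/g: S = 0.125 um/g


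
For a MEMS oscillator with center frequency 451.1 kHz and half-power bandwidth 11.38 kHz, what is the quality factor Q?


Step 1: Q = f0 / bandwidth
Step 2: Q = 451.1 / 11.38
Q = 39.6


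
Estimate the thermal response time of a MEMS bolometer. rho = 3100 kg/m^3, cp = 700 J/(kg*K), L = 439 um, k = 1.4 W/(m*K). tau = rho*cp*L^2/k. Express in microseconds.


Step 1: Convert L to m: L = 439e-6 m
Step 2: L^2 = (439e-6)^2 = 1.92721e-07 m^2
Step 3: tau = 3100 * 700 * 1.92721e-07 / 1.4 = 2.9871755e-01 s
Step 4: Convert to microseconds (multiply by 1e6).
tau = 298717.55 us


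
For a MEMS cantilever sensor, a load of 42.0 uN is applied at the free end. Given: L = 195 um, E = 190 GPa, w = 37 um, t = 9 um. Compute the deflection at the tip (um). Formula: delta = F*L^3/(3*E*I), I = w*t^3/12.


Step 1: Calculate the second moment of area.
I = w * t^3 / 12 = 37 * 9^3 / 12 = 2247.75 um^4
Step 2: Convert E to consistent units (1 GPa = 1000 uN/um^2).
E = 190 GPa = 190000 uN/um^2
Step 3: Calculate tip deflection.
delta = F * L^3 / (3 * E * I)
delta = 42.0 * 195^3 / (3 * 190000 * 2247.75)
delta = 0.2431 um


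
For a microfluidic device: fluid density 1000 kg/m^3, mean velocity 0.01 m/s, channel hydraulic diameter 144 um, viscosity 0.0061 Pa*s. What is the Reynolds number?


Step 1: Convert Dh to meters: Dh = 144e-6 m
Step 2: Re = rho * v * Dh / mu
Re = 1000 * 0.01 * 144e-6 / 0.0061
Re = 0.236


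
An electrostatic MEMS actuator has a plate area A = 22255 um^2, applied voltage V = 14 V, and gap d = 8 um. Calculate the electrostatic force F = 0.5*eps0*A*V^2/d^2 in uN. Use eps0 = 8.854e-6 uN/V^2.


Step 1: Identify parameters.
eps0 = 8.854e-6 uN/V^2, A = 22255 um^2, V = 14 V, d = 8 um
Step 2: Compute V^2 = 14^2 = 196
Step 3: Compute d^2 = 8^2 = 64
Step 4: F = 0.5 * 8.854e-6 * 22255 * 196 / 64
F = 0.302 uN


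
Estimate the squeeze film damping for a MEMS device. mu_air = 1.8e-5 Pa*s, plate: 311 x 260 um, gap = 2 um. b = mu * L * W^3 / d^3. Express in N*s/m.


Step 1: Convert to SI.
L = 311e-6 m, W = 260e-6 m, d = 2e-6 m
Step 2: W^3 = (260e-6)^3 = 1.76e-11 m^3
Step 3: d^3 = (2e-6)^3 = 8.00e-18 m^3
Step 4: b = 1.8e-5 * 311e-6 * 1.76e-11 / 8.00e-18
b = 1.23e-02 N*s/m


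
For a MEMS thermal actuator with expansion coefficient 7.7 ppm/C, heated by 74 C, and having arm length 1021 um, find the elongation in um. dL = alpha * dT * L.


Step 1: Convert CTE: alpha = 7.7 ppm/C = 7.7e-6 /C
Step 2: dL = 7.7e-6 * 74 * 1021
dL = 0.5818 um


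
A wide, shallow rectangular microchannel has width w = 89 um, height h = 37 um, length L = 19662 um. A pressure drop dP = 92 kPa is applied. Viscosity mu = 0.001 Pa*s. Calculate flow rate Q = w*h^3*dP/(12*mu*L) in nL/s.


Step 1: Convert all dimensions to SI (meters).
w = 89e-6 m, h = 37e-6 m, L = 19662e-6 m, dP = 92e3 Pa
Step 2: Q = w * h^3 * dP / (12 * mu * L)
Q = 89e-6 * (37e-6)^3 * 92e3 / (12 * 0.001 * 19662e-6) = 1.75781865e-09 m^3/s
Step 3: Convert Q from m^3/s to nL/s (1 m^3 = 1e12 nL, so multiply by 1e12).
Q = 1757.819 nL/s


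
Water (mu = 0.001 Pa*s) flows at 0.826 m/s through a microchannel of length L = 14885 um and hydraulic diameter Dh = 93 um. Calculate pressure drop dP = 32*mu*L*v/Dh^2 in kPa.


Step 1: Convert to SI: L = 14885e-6 m, Dh = 93e-6 m
Step 2: dP = 32 * 0.001 * 14885e-6 * 0.826 / (93e-6)^2
Step 3: dP = 45489.69 Pa
Step 4: Convert to kPa: dP = 45.49 kPa


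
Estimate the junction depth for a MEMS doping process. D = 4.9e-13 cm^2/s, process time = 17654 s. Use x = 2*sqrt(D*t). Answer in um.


Step 1: Compute D*t = 4.9e-13 * 17654 = 8.65046e-09 cm^2
Step 2: sqrt(D*t) = 9.3008e-05 cm
Step 3: x = 2 * 9.3008e-05 cm = 1.86016e-04 cm
Step 4: Convert to um (1 cm = 1e4 um): x = 1.86 um


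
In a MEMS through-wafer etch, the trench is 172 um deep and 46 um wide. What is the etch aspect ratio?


Step 1: AR = depth / width
Step 2: AR = 172 / 46
AR = 3.7


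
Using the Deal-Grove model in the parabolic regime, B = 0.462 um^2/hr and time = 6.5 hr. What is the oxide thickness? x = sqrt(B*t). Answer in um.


Step 1: Compute B*t = 0.462 * 6.5 = 3.003
Step 2: x = sqrt(3.003)
x = 1.733 um


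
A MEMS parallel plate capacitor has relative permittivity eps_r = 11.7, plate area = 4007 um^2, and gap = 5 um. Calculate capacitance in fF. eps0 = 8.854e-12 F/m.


Step 1: Convert area to m^2: A = 4007e-12 m^2
Step 2: Convert gap to m: d = 5e-6 m
Step 3: C = eps0 * eps_r * A / d
C = 8.854e-12 * 11.7 * 4007e-12 / 5e-6
Step 4: Convert to fF (multiply by 1e15).
C = 83.02 fF


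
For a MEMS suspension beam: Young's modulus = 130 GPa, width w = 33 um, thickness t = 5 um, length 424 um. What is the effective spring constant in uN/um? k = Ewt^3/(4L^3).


Step 1: Convert E to consistent units (1 GPa = 1000 uN/um^2).
E = 130 GPa = 130000 uN/um^2
Step 2: Compute t^3 = 5^3 = 125
Step 3: Compute L^3 = 424^3 = 76225024
Step 4: k = 130000 * 33 * 125 / (4 * 76225024)
k = 1.7588 uN/um


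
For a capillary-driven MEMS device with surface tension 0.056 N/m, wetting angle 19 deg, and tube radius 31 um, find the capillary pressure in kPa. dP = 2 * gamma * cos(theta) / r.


Step 1: cos(19 deg) = 0.9455
Step 2: Convert r to m: r = 31e-6 m
Step 3: dP = 2 * 0.056 * 0.9455 / 31e-6 = 3416.0 Pa
Step 4: Convert Pa to kPa (divide by 1000).
dP = 3.42 kPa


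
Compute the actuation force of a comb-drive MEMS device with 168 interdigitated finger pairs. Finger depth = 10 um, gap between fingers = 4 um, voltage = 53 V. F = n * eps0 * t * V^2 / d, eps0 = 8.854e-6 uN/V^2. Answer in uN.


Step 1: Parameters: n=168, eps0=8.854e-6 uN/V^2, t=10 um, V=53 V, d=4 um
Step 2: V^2 = 2809
Step 3: F = 168 * 8.854e-6 * 10 * 2809 / 4
F = 10.446 uN


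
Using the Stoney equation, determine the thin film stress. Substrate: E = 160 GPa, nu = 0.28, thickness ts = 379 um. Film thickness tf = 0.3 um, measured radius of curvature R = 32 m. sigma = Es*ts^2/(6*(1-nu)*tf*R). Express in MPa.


Step 1: Compute numerator: Es * ts^2 = 160 * 379^2 = 22982560 (GPa*um^2)
Step 2: Compute denominator (R in um): 6*(1-nu)*tf*R = 6*0.72*0.3*32e6 = 41472000.0 (um^2)
Step 3: sigma (GPa) = 22982560 / 41472000.0 = 5.54171e-01 GPa
Step 4: Convert to MPa (x1000): sigma = 554.2 MPa


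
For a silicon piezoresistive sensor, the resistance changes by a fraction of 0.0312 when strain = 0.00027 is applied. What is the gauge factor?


Step 1: Identify values.
dR/R = 0.0312, strain = 0.00027
Step 2: GF = (dR/R) / strain = 0.0312 / 0.00027
GF = 115.6


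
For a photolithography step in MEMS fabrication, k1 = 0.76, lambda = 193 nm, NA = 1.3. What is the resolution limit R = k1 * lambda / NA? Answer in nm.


Step 1: Identify values: k1 = 0.76, lambda = 193 nm, NA = 1.3
Step 2: R = k1 * lambda / NA
R = 0.76 * 193 / 1.3
R = 112.8 nm


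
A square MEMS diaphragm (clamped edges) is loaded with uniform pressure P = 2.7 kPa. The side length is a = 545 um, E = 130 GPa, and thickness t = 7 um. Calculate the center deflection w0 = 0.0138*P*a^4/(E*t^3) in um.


Step 1: Convert pressure to compatible units (E is in GPa, so P in GPa).
P = 2.7 kPa = 2.7e-6 GPa
Step 2: Compute numerator: 0.0138 * P * a^4.
a^4 = 545^4 = 88223850625
numerator = 0.0138 * 2.7e-6 * 88223850625 = 3.2872e+03
Step 3: Compute denominator: E * t^3 = 130 * 7^3 = 44590
Step 4: w0 = numerator / denominator = 3.2872e+03 / 44590 = 0.0737 um


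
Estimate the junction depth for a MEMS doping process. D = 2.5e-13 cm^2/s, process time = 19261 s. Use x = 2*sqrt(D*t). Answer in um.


Step 1: Compute D*t = 2.5e-13 * 19261 = 4.81525e-09 cm^2
Step 2: sqrt(D*t) = 6.9392e-05 cm
Step 3: x = 2 * 6.9392e-05 cm = 1.38784e-04 cm
Step 4: Convert to um (1 cm = 1e4 um): x = 1.388 um


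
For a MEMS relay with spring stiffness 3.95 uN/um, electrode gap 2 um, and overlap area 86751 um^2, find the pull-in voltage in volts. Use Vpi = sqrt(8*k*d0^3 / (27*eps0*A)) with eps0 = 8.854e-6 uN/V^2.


Step 1: Compute numerator: 8 * k * d0^3 = 8 * 3.95 * 2^3 = 252.8
Step 2: Compute denominator: 27 * eps0 * A = 27 * 8.854e-6 * 86751 = 20.738521
Step 3: Vpi = sqrt(252.8 / 20.738521)
Vpi = 3.49 V


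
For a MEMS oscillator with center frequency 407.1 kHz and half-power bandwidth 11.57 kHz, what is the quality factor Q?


Step 1: Q = f0 / bandwidth
Step 2: Q = 407.1 / 11.57
Q = 35.2


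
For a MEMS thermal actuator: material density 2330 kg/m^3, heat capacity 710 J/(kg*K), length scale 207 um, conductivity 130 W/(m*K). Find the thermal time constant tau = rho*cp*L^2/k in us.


Step 1: Convert L to m: L = 207e-6 m
Step 2: L^2 = (207e-6)^2 = 4.2849e-08 m^2
Step 3: tau = 2330 * 710 * 4.2849e-08 / 130 = 5.4527e-04 s
Step 4: Convert to microseconds (multiply by 1e6).
tau = 545.27 us


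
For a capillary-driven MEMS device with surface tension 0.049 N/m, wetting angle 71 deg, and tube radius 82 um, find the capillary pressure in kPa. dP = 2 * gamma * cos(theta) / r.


Step 1: cos(71 deg) = 0.3256
Step 2: Convert r to m: r = 82e-6 m
Step 3: dP = 2 * 0.049 * 0.3256 / 82e-6 = 389.1 Pa
Step 4: Convert Pa to kPa (divide by 1000).
dP = 0.39 kPa


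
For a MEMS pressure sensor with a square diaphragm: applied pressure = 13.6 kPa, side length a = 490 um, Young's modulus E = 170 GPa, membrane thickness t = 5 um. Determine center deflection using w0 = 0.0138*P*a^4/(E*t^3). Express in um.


Step 1: Convert pressure to compatible units (E is in GPa, so P in GPa).
P = 13.6 kPa = 13.6e-6 GPa
Step 2: Compute numerator: 0.0138 * P * a^4.
a^4 = 490^4 = 57648010000
numerator = 0.0138 * 13.6e-6 * 57648010000 = 1.08194e+04
Step 3: Compute denominator: E * t^3 = 170 * 5^3 = 21250
Step 4: w0 = numerator / denominator = 1.08194e+04 / 21250 = 0.5091 um


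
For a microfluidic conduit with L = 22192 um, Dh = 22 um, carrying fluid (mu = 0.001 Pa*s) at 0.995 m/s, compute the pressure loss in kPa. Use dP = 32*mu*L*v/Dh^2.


Step 1: Convert to SI: L = 22192e-6 m, Dh = 22e-6 m
Step 2: dP = 32 * 0.001 * 22192e-6 * 0.995 / (22e-6)^2
Step 3: dP = 1459903.47 Pa
Step 4: Convert to kPa: dP = 1459.9 kPa


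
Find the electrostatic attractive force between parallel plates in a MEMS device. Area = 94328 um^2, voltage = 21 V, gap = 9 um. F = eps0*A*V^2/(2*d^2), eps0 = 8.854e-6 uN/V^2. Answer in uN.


Step 1: Identify parameters.
eps0 = 8.854e-6 uN/V^2, A = 94328 um^2, V = 21 V, d = 9 um
Step 2: Compute V^2 = 21^2 = 441
Step 3: Compute d^2 = 9^2 = 81
Step 4: F = 0.5 * 8.854e-6 * 94328 * 441 / 81
F = 2.274 uN


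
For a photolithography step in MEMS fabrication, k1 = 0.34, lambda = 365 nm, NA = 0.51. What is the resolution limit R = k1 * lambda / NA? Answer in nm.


Step 1: Identify values: k1 = 0.34, lambda = 365 nm, NA = 0.51
Step 2: R = k1 * lambda / NA
R = 0.34 * 365 / 0.51
R = 243.3 nm


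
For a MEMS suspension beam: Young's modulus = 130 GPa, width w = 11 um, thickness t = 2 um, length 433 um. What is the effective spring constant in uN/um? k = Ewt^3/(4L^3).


Step 1: Convert E to consistent units (1 GPa = 1000 uN/um^2).
E = 130 GPa = 130000 uN/um^2
Step 2: Compute t^3 = 2^3 = 8
Step 3: Compute L^3 = 433^3 = 81182737
Step 4: k = 130000 * 11 * 8 / (4 * 81182737)
k = 0.0352 uN/um


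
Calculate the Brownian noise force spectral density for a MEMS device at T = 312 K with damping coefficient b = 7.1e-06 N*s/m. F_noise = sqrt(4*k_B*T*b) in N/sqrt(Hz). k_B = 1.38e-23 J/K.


Step 1: Compute 4 * k_B * T * b
= 4 * 1.38e-23 * 312 * 7.1e-06
= 1.2228e-25 N^2/Hz
Step 2: F_noise = sqrt(1.2228e-25)
F_noise = 3.50e-13 N/sqrt(Hz)


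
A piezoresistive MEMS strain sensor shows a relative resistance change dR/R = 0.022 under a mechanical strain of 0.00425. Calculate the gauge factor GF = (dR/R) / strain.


Step 1: Identify values.
dR/R = 0.022, strain = 0.00425
Step 2: GF = (dR/R) / strain = 0.022 / 0.00425
GF = 5.2


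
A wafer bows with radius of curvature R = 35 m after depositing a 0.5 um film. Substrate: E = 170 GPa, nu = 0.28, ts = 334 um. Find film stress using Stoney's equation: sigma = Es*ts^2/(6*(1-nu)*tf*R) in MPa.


Step 1: Compute numerator: Es * ts^2 = 170 * 334^2 = 18964520 (GPa*um^2)
Step 2: Compute denominator (R in um): 6*(1-nu)*tf*R = 6*0.72*0.5*35e6 = 75600000.0 (um^2)
Step 3: sigma (GPa) = 18964520 / 75600000.0 = 2.50853e-01 GPa
Step 4: Convert to MPa (x1000): sigma = 250.9 MPa


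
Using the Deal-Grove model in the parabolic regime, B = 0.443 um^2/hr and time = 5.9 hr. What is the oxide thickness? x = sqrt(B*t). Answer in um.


Step 1: Compute B*t = 0.443 * 5.9 = 2.6137
Step 2: x = sqrt(2.6137)
x = 1.617 um


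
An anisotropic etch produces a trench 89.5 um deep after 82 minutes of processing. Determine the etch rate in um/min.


Step 1: Etch rate = depth / time
Step 2: rate = 89.5 / 82
rate = 1.091 um/min


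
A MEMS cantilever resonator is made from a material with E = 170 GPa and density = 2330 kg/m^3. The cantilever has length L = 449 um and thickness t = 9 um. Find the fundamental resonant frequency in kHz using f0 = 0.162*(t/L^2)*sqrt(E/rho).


Step 1: Convert units to SI.
t_SI = 9e-6 m, L_SI = 449e-6 m
Step 2: Calculate sqrt(E/rho).
sqrt(170e9 / 2330) = 8541.74 m/s
Step 3: Compute f0.
f0 = 0.162 * 9e-6 / (449e-6)^2 * 8541.74 = 61774.8 Hz = 61.77 kHz


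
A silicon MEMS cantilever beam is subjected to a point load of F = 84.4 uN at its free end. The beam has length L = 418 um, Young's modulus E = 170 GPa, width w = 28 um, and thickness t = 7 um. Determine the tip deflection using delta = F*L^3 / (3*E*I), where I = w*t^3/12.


Step 1: Calculate the second moment of area.
I = w * t^3 / 12 = 28 * 7^3 / 12 = 800.3333 um^4
Step 2: Convert E to consistent units (1 GPa = 1000 uN/um^2).
E = 170 GPa = 170000 uN/um^2
Step 3: Calculate tip deflection.
delta = F * L^3 / (3 * E * I)
delta = 84.4 * 418^3 / (3 * 170000 * 800.3333)
delta = 15.1019 um


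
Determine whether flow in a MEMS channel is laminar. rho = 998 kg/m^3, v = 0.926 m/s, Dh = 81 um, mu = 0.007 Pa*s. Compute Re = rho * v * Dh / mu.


Step 1: Convert Dh to meters: Dh = 81e-6 m
Step 2: Re = rho * v * Dh / mu
Re = 998 * 0.926 * 81e-6 / 0.007
Re = 10.694
Since Re = 10.694 is below ~2300, the flow is laminar.


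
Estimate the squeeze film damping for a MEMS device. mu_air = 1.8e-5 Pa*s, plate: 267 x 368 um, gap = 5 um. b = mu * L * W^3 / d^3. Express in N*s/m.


Step 1: Convert to SI.
L = 267e-6 m, W = 368e-6 m, d = 5e-6 m
Step 2: W^3 = (368e-6)^3 = 4.98e-11 m^3
Step 3: d^3 = (5e-6)^3 = 1.25e-16 m^3
Step 4: b = 1.8e-5 * 267e-6 * 4.98e-11 / 1.25e-16
b = 1.92e-03 N*s/m


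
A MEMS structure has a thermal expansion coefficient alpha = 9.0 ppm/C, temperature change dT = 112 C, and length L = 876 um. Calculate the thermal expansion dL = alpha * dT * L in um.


Step 1: Convert CTE: alpha = 9.0 ppm/C = 9.0e-6 /C
Step 2: dL = 9.0e-6 * 112 * 876
dL = 0.883 um


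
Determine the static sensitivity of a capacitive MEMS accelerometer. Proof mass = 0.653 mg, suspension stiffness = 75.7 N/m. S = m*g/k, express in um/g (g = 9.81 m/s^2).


Step 1: Convert mass: m = 0.653 mg = 6.53e-07 kg
Step 2: S = m * g / k = 6.53e-07 * 9.81 / 75.7
Step 3: S = 8.46e-08 m/g
Step 4: Convert to um/g: S = 0.085 um/g


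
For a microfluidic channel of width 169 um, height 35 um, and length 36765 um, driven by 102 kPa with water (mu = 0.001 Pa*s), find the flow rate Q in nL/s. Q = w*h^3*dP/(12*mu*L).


Step 1: Convert all dimensions to SI (meters).
w = 169e-6 m, h = 35e-6 m, L = 36765e-6 m, dP = 102e3 Pa
Step 2: Q = w * h^3 * dP / (12 * mu * L)
Q = 169e-6 * (35e-6)^3 * 102e3 / (12 * 0.001 * 36765e-6) = 1.6752329e-09 m^3/s
Step 3: Convert Q from m^3/s to nL/s (1 m^3 = 1e12 nL, so multiply by 1e12).
Q = 1675.233 nL/s


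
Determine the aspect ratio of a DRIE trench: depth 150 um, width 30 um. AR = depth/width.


Step 1: AR = depth / width
Step 2: AR = 150 / 30
AR = 5.0


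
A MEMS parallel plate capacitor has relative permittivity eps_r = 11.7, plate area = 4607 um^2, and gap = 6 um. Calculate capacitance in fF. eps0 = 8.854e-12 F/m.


Step 1: Convert area to m^2: A = 4607e-12 m^2
Step 2: Convert gap to m: d = 6e-6 m
Step 3: C = eps0 * eps_r * A / d
C = 8.854e-12 * 11.7 * 4607e-12 / 6e-6
Step 4: Convert to fF (multiply by 1e15).
C = 79.54 fF


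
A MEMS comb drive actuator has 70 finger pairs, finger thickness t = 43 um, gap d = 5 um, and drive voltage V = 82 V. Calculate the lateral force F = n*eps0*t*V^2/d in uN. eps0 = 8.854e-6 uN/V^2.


Step 1: Parameters: n=70, eps0=8.854e-6 uN/V^2, t=43 um, V=82 V, d=5 um
Step 2: V^2 = 6724
Step 3: F = 70 * 8.854e-6 * 43 * 6724 / 5
F = 35.84 uN


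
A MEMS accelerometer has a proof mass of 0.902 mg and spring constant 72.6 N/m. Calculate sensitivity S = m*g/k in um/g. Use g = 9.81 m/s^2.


Step 1: Convert mass: m = 0.902 mg = 9.02e-07 kg
Step 2: S = m * g / k = 9.02e-07 * 9.81 / 72.6
Step 3: S = 1.22e-07 m/g
Step 4: Convert to um/g: S = 0.122 um/g


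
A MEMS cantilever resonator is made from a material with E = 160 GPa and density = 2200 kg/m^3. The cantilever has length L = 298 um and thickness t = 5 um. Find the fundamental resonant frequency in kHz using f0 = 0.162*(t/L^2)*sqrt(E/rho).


Step 1: Convert units to SI.
t_SI = 5e-6 m, L_SI = 298e-6 m
Step 2: Calculate sqrt(E/rho).
sqrt(160e9 / 2200) = 8528.03 m/s
Step 3: Compute f0.
f0 = 0.162 * 5e-6 / (298e-6)^2 * 8528.03 = 77786.0 Hz = 77.79 kHz


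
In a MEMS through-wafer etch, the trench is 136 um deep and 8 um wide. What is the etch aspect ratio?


Step 1: AR = depth / width
Step 2: AR = 136 / 8
AR = 17.0


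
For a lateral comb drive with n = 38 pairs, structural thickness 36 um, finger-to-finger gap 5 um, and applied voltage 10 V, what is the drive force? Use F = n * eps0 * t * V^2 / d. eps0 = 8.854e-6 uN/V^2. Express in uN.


Step 1: Parameters: n=38, eps0=8.854e-6 uN/V^2, t=36 um, V=10 V, d=5 um
Step 2: V^2 = 100
Step 3: F = 38 * 8.854e-6 * 36 * 100 / 5
F = 0.242 uN


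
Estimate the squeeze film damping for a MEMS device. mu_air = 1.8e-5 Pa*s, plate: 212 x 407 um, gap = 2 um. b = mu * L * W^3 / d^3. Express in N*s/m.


Step 1: Convert to SI.
L = 212e-6 m, W = 407e-6 m, d = 2e-6 m
Step 2: W^3 = (407e-6)^3 = 6.74e-11 m^3
Step 3: d^3 = (2e-6)^3 = 8.00e-18 m^3
Step 4: b = 1.8e-5 * 212e-6 * 6.74e-11 / 8.00e-18
b = 3.22e-02 N*s/m
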